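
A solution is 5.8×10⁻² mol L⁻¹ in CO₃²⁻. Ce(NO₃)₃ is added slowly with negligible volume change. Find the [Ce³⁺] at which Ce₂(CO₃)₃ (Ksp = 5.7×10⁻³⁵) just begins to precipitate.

Each salt precipitates once Q = Ksp for that salt.
Ce₂(CO₃)₃(s) ⇌ 2 Ce³⁺(aq) + 3 CO₃²⁻(aq)
Ksp = [Ce³⁺]^2[CO₃²⁻]^3 = [Ce³⁺]^2(5.8×10⁻²)^3
[Ce³⁺]^2 = 5.7×10⁻³⁵ / (5.8×10⁻²)^3 = 2.9×10⁻³¹
[Ce³⁺] = 5.4×10⁻¹⁶ mol L⁻¹

5.4×10⁻¹⁶ M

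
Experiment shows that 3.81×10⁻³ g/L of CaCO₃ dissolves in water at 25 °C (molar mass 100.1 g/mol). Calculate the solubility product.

s = (3.81×10⁻³ g L⁻¹)/(100.1 g mol⁻¹) = 3.8062×10⁻⁵ M
CaCO₃(s) ⇌ Ca²⁺(aq) + CO₃²⁻(aq)
For each mole of CaCO₃ that dissolves per liter, [Ca²⁺] = s and [CO₃²⁻] = s; let s denote this solubility.
Ksp = [Ca²⁺][CO₃²⁻] = s · s = s^2
Ksp = (3.8062×10⁻⁵)^2 = 1.45×10⁻⁹

Ksp = 1.45×10⁻⁹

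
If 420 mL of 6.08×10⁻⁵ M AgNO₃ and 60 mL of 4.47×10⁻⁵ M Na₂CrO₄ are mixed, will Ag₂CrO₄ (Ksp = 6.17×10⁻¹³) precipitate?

No

The combined volume is 480 mL.
[Ag⁺] = (6.08×10⁻⁵)(420)/480 = 5.32×10⁻⁵ M
[CrO₄²⁻] = (4.47×10⁻⁵)(60)/480 = 5.59×10⁻⁶ M
Q = [Ag⁺]^2[CrO₄²⁻] = 1.58×10⁻¹⁴
Q = 1.58×10⁻¹⁴ < Ksp = 6.17×10⁻¹³, so the solution is unsaturated and no precipitate forms.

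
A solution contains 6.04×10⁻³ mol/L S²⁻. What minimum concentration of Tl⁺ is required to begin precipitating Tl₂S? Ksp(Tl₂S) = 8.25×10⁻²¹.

A salt starts to precipitate once the ion product Q reaches its Ksp.
Tl₂S(s) ⇌ 2 Tl⁺(aq) + S²⁻(aq)
Ksp = [Tl⁺]^2[S²⁻] = [Tl⁺]^2(6.04×10⁻³)
[Tl⁺]^2 = 8.25×10⁻²¹ / (6.04×10⁻³) = 1.37×10⁻¹⁸
[Tl⁺] = 1.17×10⁻⁹ mol/L

1.17×10⁻⁹ M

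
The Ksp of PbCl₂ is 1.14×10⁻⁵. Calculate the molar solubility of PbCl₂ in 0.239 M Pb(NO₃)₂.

PbCl₂(s) ⇌ Pb²⁺(aq) + 2 Cl⁻(aq)
Pb²⁺ is already present at 0.239 M. If s mol/L of PbCl₂ dissolves, [Cl⁻] = 2s while [Pb²⁺] ≈ 0.239 M.
Ksp = [Pb²⁺][Cl⁻]^2 = (0.239)(2s)^2
(2s)^2 = 1.14×10⁻⁵ / (0.239) = 4.77×10⁻⁵
s = 3.45×10⁻³ M

3.45×10⁻³ M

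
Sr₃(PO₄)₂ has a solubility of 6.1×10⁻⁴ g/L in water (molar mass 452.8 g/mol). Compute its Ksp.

Convert to molarity: s = 6.1×10⁻⁴ / 452.8 = 1.347×10⁻⁶ mol/L
Sr₃(PO₄)₂(s) ⇌ 3 Sr²⁺(aq) + 2 PO₄³⁻(aq)
If s mol/L of Sr₃(PO₄)₂ dissolves, [Sr²⁺] = 3s and [PO₄³⁻] = 2s.
Ksp = [Sr²⁺]^3[PO₄³⁻]^2 = (3s)^3 · (2s)^2 = 108s^5
Ksp = 108 × (1.347×10⁻⁶)^5 = 4.8×10⁻²⁸

Ksp = 4.8×10⁻²⁸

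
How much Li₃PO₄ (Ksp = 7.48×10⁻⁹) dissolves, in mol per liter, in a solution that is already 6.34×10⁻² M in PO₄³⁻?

1.63×10⁻³ M

Li₃PO₄(s) ⇌ 3 Li⁺(aq) + PO₄³⁻(aq)
Let s be the solubility of Li₃PO₄ here. The common ion gives [PO₄³⁻] ≈ 6.34×10⁻² M, and [Li⁺] = 3s.
Ksp = [Li⁺]^3[PO₄³⁻] = (3s)^3(6.34×10⁻²)
(3s)^3 = 7.48×10⁻⁹ / (6.34×10⁻²) = 1.18×10⁻⁷
s = 1.63×10⁻³ M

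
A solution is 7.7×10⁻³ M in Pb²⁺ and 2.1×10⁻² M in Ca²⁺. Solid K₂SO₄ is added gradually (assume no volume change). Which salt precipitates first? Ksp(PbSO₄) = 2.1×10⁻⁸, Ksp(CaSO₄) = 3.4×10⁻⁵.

Each salt precipitates once Q = Ksp for that salt.
For PbSO₄: [SO₄²⁻] = (Ksp/[Pb²⁺]) = 2.7×10⁻⁶ M
For CaSO₄: [SO₄²⁻] = (Ksp/[Ca²⁺]) = 1.6×10⁻³ M
The smaller threshold [SO₄²⁻] is reached first, so PbSO₄ precipitates first.

PbSO₄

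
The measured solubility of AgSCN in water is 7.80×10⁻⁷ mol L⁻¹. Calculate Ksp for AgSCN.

Ksp = 6.08×10⁻¹³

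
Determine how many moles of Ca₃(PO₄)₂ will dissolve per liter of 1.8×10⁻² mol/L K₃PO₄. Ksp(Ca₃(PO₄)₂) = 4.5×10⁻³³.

Ca₃(PO₄)₂(s) ⇌ 3 Ca²⁺(aq) + 2 PO₄³⁻(aq)
The solution already contains PO₄³⁻ at 1.8×10⁻² mol/L. Let s be the molar solubility of Ca₃(PO₄)₂.
[PO₄³⁻] ≈ 1.8×10⁻² mol/L (common ion dominates); [Ca²⁺] = 3s.
Ksp = [Ca²⁺]^3[PO₄³⁻]^2 = (3s)^3(1.8×10⁻²)^2
(3s)^3 = 4.5×10⁻³³ / (1.8×10⁻²)^2 = 1.4×10⁻²⁹
s = 8.0×10⁻¹¹ mol/L

8.0×10⁻¹¹ M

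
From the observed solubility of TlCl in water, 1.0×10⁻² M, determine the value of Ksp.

TlCl(s) ⇌ Tl⁺(aq) + Cl⁻(aq)
With molar solubility s: [Tl⁺] = s, [Cl⁻] = s.
Ksp = [Tl⁺][Cl⁻] = s · s = s^2
Ksp = (1.0×10⁻²)^2 = 1.0×10⁻⁴

Ksp = 1.0×10⁻⁴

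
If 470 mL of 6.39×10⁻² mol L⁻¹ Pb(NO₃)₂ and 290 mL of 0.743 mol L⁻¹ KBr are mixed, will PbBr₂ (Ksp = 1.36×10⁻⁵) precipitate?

Yes

After mixing, V = 470 mL + 290 mL = 760 mL.
[Pb²⁺] = (6.39×10⁻²)(470)/760 = 3.95×10⁻² mol L⁻¹
[Br⁻] = (0.743)(290)/760 = 0.284 mol L⁻¹
Q = [Pb²⁺][Br⁻]^2 = 3.18×10⁻³
Q = 3.18×10⁻³ > Ksp = 1.36×10⁻⁵, so the solution is supersaturated and PbBr₂ precipitates.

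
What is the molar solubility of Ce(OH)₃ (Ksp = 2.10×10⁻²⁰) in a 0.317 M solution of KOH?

Ce(OH)₃(s) ⇌ Ce³⁺(aq) + 3 OH⁻(aq)
Let s be the solubility of Ce(OH)₃ here. The common ion gives [OH⁻] ≈ 0.317 M, and [Ce³⁺] = s.
Ksp = [Ce³⁺][OH⁻]^3 = s(0.317)^3
s = 2.10×10⁻²⁰ / (0.317)^3 = 6.59×10⁻¹⁹
s = 6.59×10⁻¹⁹ M

6.59×10⁻¹⁹ M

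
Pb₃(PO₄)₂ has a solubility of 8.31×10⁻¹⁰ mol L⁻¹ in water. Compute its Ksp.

Pb₃(PO₄)₂(s) ⇌ 3 Pb²⁺(aq) + 2 PO₄³⁻(aq)
Call the molar solubility s, so that [Pb²⁺] = 3s and [PO₄³⁻] = 2s.
Ksp = [Pb²⁺]^3[PO₄³⁻]^2 = (3s)^3 · (2s)^2 = 108s^5
Ksp = 108 × (8.31×10⁻¹⁰)^5 = 4.28×10⁻⁴⁴

Ksp = 4.28×10⁻⁴⁴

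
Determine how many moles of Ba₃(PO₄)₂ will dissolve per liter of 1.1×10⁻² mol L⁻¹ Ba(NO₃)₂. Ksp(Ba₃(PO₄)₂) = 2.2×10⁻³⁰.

Ba₃(PO₄)₂(s) ⇌ 3 Ba²⁺(aq) + 2 PO₄³⁻(aq)
The solution already contains Ba²⁺ at 1.1×10⁻² mol L⁻¹. Let s be the molar solubility of Ba₃(PO₄)₂.
[Ba²⁺] ≈ 1.1×10⁻² mol L⁻¹ (common ion dominates); [PO₄³⁻] = 2s.
Ksp = [Ba²⁺]^3[PO₄³⁻]^2 = (1.1×10⁻²)^3(2s)^2
(2s)^2 = 2.2×10⁻³⁰ / (1.1×10⁻²)^3 = 1.7×10⁻²⁴
s = 6.4×10⁻¹³ mol L⁻¹

6.4×10⁻¹³ M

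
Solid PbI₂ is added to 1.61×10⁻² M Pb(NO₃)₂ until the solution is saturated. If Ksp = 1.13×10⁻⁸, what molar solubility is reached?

4.19×10⁻⁴ M

PbI₂(s) ⇌ Pb²⁺(aq) + 2 I⁻(aq)
Pb²⁺ is already present at 1.61×10⁻² M. If s mol/L of PbI₂ dissolves, [I⁻] = 2s while [Pb²⁺] ≈ 1.61×10⁻² M.
Ksp = [Pb²⁺][I⁻]^2 = (1.61×10⁻²)(2s)^2
(2s)^2 = 1.13×10⁻⁸ / (1.61×10⁻²) = 7.02×10⁻⁷
s = 4.19×10⁻⁴ M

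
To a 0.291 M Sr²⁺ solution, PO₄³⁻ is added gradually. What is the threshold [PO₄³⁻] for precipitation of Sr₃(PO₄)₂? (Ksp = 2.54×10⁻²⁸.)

1.02×10⁻¹³ M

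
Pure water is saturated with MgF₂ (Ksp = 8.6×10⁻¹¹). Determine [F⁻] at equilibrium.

5.6×10⁻⁴ M

MgF₂(s) ⇌ Mg²⁺(aq) + 2 F⁻(aq)
Let s be the molar solubility. Then [Mg²⁺] = s and [F⁻] = 2s.
Ksp = [Mg²⁺][F⁻]^2 = s · (2s)^2 = 4s^3 = 8.6×10⁻¹¹
s = 2.8×10⁻⁴ mol/L
[F⁻] = 2s = 5.6×10⁻⁴ mol/L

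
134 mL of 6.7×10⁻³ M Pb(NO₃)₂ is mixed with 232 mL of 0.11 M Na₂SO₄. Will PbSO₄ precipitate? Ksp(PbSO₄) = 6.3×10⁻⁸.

Yes

The combined volume is 366 mL.
[Pb²⁺] = (6.7×10⁻³)(134)/366 = 2.5×10⁻³ M
[SO₄²⁻] = (0.11)(232)/366 = 7.0×10⁻² M
Q = [Pb²⁺][SO₄²⁻] = 1.7×10⁻⁴
Because Q > Ksp (1.7×10⁻⁴ vs 6.3×10⁻⁸), a precipitate of PbSO₄ forms.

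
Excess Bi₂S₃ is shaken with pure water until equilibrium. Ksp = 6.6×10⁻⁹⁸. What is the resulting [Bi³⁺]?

Bi₂S₃(s) ⇌ 2 Bi³⁺(aq) + 3 S²⁻(aq)
Call the molar solubility s, so that [Bi³⁺] = 2s and [S²⁻] = 3s.
Ksp = [Bi³⁺]^2[S²⁻]^3 = (2s)^2 · (3s)^3 = 108s^5 = 6.6×10⁻⁹⁸
s = 1.4×10⁻²⁰ mol L⁻¹
[Bi³⁺] = 2s = 2.9×10⁻²⁰ mol L⁻¹

2.9×10⁻²⁰ M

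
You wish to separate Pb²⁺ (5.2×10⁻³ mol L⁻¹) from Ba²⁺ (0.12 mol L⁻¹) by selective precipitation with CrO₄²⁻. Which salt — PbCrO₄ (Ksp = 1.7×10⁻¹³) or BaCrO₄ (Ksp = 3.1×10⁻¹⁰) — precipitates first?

PbCrO₄

The threshold for precipitation is Q = Ksp.
For PbCrO₄: [CrO₄²⁻] = (Ksp/[Pb²⁺]) = 3.3×10⁻¹¹ mol L⁻¹
For BaCrO₄: [CrO₄²⁻] = (Ksp/[Ba²⁺]) = 2.6×10⁻⁹ mol L⁻¹
The smaller threshold [CrO₄²⁻] is reached first, so PbCrO₄ precipitates first.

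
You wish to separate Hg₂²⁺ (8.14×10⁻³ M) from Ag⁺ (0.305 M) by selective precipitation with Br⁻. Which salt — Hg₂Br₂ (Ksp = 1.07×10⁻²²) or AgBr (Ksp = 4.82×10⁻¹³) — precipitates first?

AgBr

Each salt precipitates once Q = Ksp for that salt.
For Hg₂Br₂: [Br⁻] = (Ksp/[Hg₂²⁺])^(1/2) = 1.15×10⁻¹⁰ M
For AgBr: [Br⁻] = (Ksp/[Ag⁺]) = 1.58×10⁻¹² M
AgBr requires the lower [Br⁻], so it precipitates first.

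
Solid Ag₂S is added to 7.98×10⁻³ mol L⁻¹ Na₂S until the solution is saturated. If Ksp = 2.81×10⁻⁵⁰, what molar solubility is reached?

9.38×10⁻²⁵ M

Ag₂S(s) ⇌ 2 Ag⁺(aq) + S²⁻(aq)
S²⁻ is already present at 7.98×10⁻³ mol L⁻¹. If s mol/L of Ag₂S dissolves, [Ag⁺] = 2s while [S²⁻] ≈ 7.98×10⁻³ mol L⁻¹.
Ksp = [Ag⁺]^2[S²⁻] = (2s)^2(7.98×10⁻³)
(2s)^2 = 2.81×10⁻⁵⁰ / (7.98×10⁻³) = 3.52×10⁻⁴⁸
s = 9.38×10⁻²⁵ mol L⁻¹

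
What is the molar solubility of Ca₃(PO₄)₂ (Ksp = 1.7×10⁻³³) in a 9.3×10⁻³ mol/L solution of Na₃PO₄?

Ca₃(PO₄)₂(s) ⇌ 3 Ca²⁺(aq) + 2 PO₄³⁻(aq)
PO₄³⁻ is already present at 9.3×10⁻³ mol/L. If s mol/L of Ca₃(PO₄)₂ dissolves, [Ca²⁺] = 3s while [PO₄³⁻] ≈ 9.3×10⁻³ mol/L.
Ksp = [Ca²⁺]^3[PO₄³⁻]^2 = (3s)^3(9.3×10⁻³)^2
(3s)^3 = 1.7×10⁻³³ / (9.3×10⁻³)^2 = 2.0×10⁻²⁹
s = 9.0×10⁻¹¹ mol/L

9.0×10⁻¹¹ M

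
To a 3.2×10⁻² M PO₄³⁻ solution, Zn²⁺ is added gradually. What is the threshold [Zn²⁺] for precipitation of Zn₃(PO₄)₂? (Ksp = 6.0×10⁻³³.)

Each salt precipitates once Q = Ksp for that salt.
Zn₃(PO₄)₂(s) ⇌ 3 Zn²⁺(aq) + 2 PO₄³⁻(aq)
Ksp = [Zn²⁺]^3[PO₄³⁻]^2 = [Zn²⁺]^3(3.2×10⁻²)^2
[Zn²⁺]^3 = 6.0×10⁻³³ / (3.2×10⁻²)^2 = 5.9×10⁻³⁰
[Zn²⁺] = 1.8×10⁻¹⁰ M

1.8×10⁻¹⁰ M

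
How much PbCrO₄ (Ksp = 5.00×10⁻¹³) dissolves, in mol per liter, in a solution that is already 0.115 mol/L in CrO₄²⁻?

4.35×10⁻¹² M

PbCrO₄(s) ⇌ Pb²⁺(aq) + CrO₄²⁻(aq)
Let s be the solubility of PbCrO₄ here. The common ion gives [CrO₄²⁻] ≈ 0.115 mol/L, and [Pb²⁺] = s.
Ksp = [Pb²⁺][CrO₄²⁻] = s(0.115)
s = 5.00×10⁻¹³ / (0.115) = 4.35×10⁻¹²
s = 4.35×10⁻¹² mol/L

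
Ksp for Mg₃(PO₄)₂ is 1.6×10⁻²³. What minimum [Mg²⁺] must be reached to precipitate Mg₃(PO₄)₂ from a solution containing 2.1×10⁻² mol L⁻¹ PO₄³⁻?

A salt starts to precipitate once the ion product Q reaches its Ksp.
Mg₃(PO₄)₂(s) ⇌ 3 Mg²⁺(aq) + 2 PO₄³⁻(aq)
Ksp = [Mg²⁺]^3[PO₄³⁻]^2 = [Mg²⁺]^3(2.1×10⁻²)^2
[Mg²⁺]^3 = 1.6×10⁻²³ / (2.1×10⁻²)^2 = 3.6×10⁻²⁰
[Mg²⁺] = 3.3×10⁻⁷ mol L⁻¹

3.3×10⁻⁷ M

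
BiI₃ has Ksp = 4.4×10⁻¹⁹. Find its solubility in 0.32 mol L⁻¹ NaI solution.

1.3×10⁻¹⁷ M

BiI₃(s) ⇌ Bi³⁺(aq) + 3 I⁻(aq)
Let s be the solubility of BiI₃ here. The common ion gives [I⁻] ≈ 0.32 mol L⁻¹, and [Bi³⁺] = s.
Ksp = [Bi³⁺][I⁻]^3 = s(0.32)^3
s = 4.4×10⁻¹⁹ / (0.32)^3 = 1.3×10⁻¹⁷
s = 1.3×10⁻¹⁷ mol L⁻¹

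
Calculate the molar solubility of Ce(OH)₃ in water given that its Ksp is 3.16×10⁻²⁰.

Ce(OH)₃(s) ⇌ Ce³⁺(aq) + 3 OH⁻(aq)
If s mol/L of Ce(OH)₃ dissolves, [Ce³⁺] = s and [OH⁻] = 3s.
Ksp = [Ce³⁺][OH⁻]^3 = s · (3s)^3 = 27s^4
27s^4 = 3.16×10⁻²⁰  ⇒  s^4 = 1.17×10⁻²¹
s = (1.17×10⁻²¹)^(1/4) = 5.85×10⁻⁶ mol/L

5.85×10⁻⁶ M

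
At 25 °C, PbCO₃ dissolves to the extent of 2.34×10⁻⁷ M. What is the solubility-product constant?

Ksp = 5.48×10⁻¹⁴

PbCO₃(s) ⇌ Pb²⁺(aq) + CO₃²⁻(aq)
For each mole of PbCO₃ that dissolves per liter, [Pb²⁺] = s and [CO₃²⁻] = s; let s denote this solubility.
Ksp = [Pb²⁺][CO₃²⁻] = s · s = s^2
Ksp = (2.34×10⁻⁷)^2 = 5.48×10⁻¹⁴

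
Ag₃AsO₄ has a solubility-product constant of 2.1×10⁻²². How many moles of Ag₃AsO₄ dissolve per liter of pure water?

1.7×10⁻⁶ M

Ag₃AsO₄(s) ⇌ 3 Ag⁺(aq) + AsO₄³⁻(aq)
Call the molar solubility s, so that [Ag⁺] = 3s and [AsO₄³⁻] = s.
Ksp = [Ag⁺]^3[AsO₄³⁻] = (3s)^3 · s = 27s^4
27s^4 = 2.1×10⁻²²  ⇒  s^4 = 7.8×10⁻²⁴
s = (7.8×10⁻²⁴)^(1/4) = 1.7×10⁻⁶ mol L⁻¹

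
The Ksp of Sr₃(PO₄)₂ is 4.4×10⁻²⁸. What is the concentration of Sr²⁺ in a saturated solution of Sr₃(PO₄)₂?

Sr₃(PO₄)₂(s) ⇌ 3 Sr²⁺(aq) + 2 PO₄³⁻(aq)
If s mol/L of Sr₃(PO₄)₂ dissolves, [Sr²⁺] = 3s and [PO₄³⁻] = 2s.
Ksp = [Sr²⁺]^3[PO₄³⁻]^2 = (3s)^3 · (2s)^2 = 108s^5 = 4.4×10⁻²⁸
s = 1.3×10⁻⁶ mol/L
[Sr²⁺] = 3s = 4.0×10⁻⁶ mol/L

4.0×10⁻⁶ M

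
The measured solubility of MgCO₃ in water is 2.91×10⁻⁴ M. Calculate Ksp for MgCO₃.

Ksp = 8.47×10⁻⁸

MgCO₃(s) ⇌ Mg²⁺(aq) + CO₃²⁻(aq)
Call the molar solubility s, so that [Mg²⁺] = s and [CO₃²⁻] = s.
Ksp = [Mg²⁺][CO₃²⁻] = s · s = s^2
Ksp = (2.91×10⁻⁴)^2 = 8.47×10⁻⁸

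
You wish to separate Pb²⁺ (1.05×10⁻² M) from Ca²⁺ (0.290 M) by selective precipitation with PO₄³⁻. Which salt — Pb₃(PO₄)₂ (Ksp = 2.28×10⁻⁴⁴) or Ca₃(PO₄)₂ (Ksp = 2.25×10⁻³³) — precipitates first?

Precipitation of each salt begins when its ion product equals Ksp.
For Pb₃(PO₄)₂: [PO₄³⁻] = (Ksp/[Pb²⁺]^3)^(1/2) = 1.40×10⁻¹⁹ M
For Ca₃(PO₄)₂: [PO₄³⁻] = (Ksp/[Ca²⁺]^3)^(1/2) = 3.04×10⁻¹⁶ M
Pb₃(PO₄)₂ requires the lower [PO₄³⁻], so it precipitates first.

Pb₃(PO₄)₂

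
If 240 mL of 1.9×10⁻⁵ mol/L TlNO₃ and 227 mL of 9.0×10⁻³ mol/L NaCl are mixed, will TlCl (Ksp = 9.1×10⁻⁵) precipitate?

The combined volume is 467 mL.
[Tl⁺] = (1.9×10⁻⁵)(240)/467 = 9.8×10⁻⁶ mol/L
[Cl⁻] = (9.0×10⁻³)(227)/467 = 4.4×10⁻³ mol/L
Q = [Tl⁺][Cl⁻] = 4.3×10⁻⁸
Q < Ksp (4.3×10⁻⁸ vs 9.1×10⁻⁵); the solution remains unsaturated and no precipitate forms.

No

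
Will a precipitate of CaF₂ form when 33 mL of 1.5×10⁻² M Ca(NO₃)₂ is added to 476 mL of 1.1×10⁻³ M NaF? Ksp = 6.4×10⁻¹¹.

The combined volume is 509 mL.
[Ca²⁺] = (1.5×10⁻²)(33)/509 = 9.7×10⁻⁴ M
[F⁻] = (1.1×10⁻³)(476)/509 = 1.0×10⁻³ M
Q = [Ca²⁺][F⁻]^2 = 1.0×10⁻⁹
Q = 1.0×10⁻⁹ > Ksp = 6.4×10⁻¹¹, so the solution is supersaturated and CaF₂ precipitates.

Yes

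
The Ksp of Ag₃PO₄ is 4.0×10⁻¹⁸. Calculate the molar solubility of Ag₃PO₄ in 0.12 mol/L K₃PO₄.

Ag₃PO₄(s) ⇌ 3 Ag⁺(aq) + PO₄³⁻(aq)
Let s be the solubility of Ag₃PO₄ here. The common ion gives [PO₄³⁻] ≈ 0.12 mol/L, and [Ag⁺] = 3s.
Ksp = [Ag⁺]^3[PO₄³⁻] = (3s)^3(0.12)
(3s)^3 = 4.0×10⁻¹⁸ / (0.12) = 3.3×10⁻¹⁷
s = 1.1×10⁻⁶ mol/L

1.1×10⁻⁶ M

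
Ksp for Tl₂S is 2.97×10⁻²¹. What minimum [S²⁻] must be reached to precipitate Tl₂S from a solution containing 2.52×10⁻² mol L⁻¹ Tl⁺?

A salt starts to precipitate once the ion product Q reaches its Ksp.
Tl₂S(s) ⇌ 2 Tl⁺(aq) + S²⁻(aq)
Ksp = [Tl⁺]^2[S²⁻] = [S²⁻](2.52×10⁻²)^2
[S²⁻] = 2.97×10⁻²¹ / (2.52×10⁻²)^2 = 4.68×10⁻¹⁸
[S²⁻] = 4.68×10⁻¹⁸ mol L⁻¹

4.68×10⁻¹⁸ M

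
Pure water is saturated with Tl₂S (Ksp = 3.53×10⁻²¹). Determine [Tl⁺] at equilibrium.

Tl₂S(s) ⇌ 2 Tl⁺(aq) + S²⁻(aq)
If s mol/L of Tl₂S dissolves, [Tl⁺] = 2s and [S²⁻] = s.
Ksp = [Tl⁺]^2[S²⁻] = (2s)^2 · s = 4s^3 = 3.53×10⁻²¹
s = 9.59×10⁻⁸ mol/L
[Tl⁺] = 2s = 1.92×10⁻⁷ mol/L

1.92×10⁻⁷ M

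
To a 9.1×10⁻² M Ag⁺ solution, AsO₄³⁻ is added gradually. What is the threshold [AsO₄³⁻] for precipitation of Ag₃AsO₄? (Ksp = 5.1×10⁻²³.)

6.8×10⁻²⁰ M

A salt starts to precipitate once the ion product Q reaches its Ksp.
Ag₃AsO₄(s) ⇌ 3 Ag⁺(aq) + AsO₄³⁻(aq)
Ksp = [Ag⁺]^3[AsO₄³⁻] = [AsO₄³⁻](9.1×10⁻²)^3
[AsO₄³⁻] = 5.1×10⁻²³ / (9.1×10⁻²)^3 = 6.8×10⁻²⁰
[AsO₄³⁻] = 6.8×10⁻²⁰ M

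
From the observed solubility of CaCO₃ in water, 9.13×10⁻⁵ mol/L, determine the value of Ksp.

Ksp = 8.34×10⁻⁹

CaCO₃(s) ⇌ Ca²⁺(aq) + CO₃²⁻(aq)
If s mol/L of CaCO₃ dissolves, [Ca²⁺] = s and [CO₃²⁻] = s.
Ksp = [Ca²⁺][CO₃²⁻] = s · s = s^2
Ksp = (9.13×10⁻⁵)^2 = 8.34×10⁻⁹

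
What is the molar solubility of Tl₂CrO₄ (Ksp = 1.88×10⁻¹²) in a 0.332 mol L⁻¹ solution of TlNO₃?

1.71×10⁻¹¹ M

Tl₂CrO₄(s) ⇌ 2 Tl⁺(aq) + CrO₄²⁻(aq)
Let s be the solubility of Tl₂CrO₄ here. The common ion gives [Tl⁺] ≈ 0.332 mol L⁻¹, and [CrO₄²⁻] = s.
Ksp = [Tl⁺]^2[CrO₄²⁻] = (0.332)^2s
s = 1.88×10⁻¹² / (0.332)^2 = 1.71×10⁻¹¹
s = 1.71×10⁻¹¹ mol L⁻¹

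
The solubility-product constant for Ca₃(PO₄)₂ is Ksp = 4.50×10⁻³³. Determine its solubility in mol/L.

1.33×10⁻⁷ M

Ca₃(PO₄)₂(s) ⇌ 3 Ca²⁺(aq) + 2 PO₄³⁻(aq)
Let s be the molar solubility. Then [Ca²⁺] = 3s and [PO₄³⁻] = 2s.
Ksp = [Ca²⁺]^3[PO₄³⁻]^2 = (3s)^3 · (2s)^2 = 108s^5
108s^5 = 4.50×10⁻³³  ⇒  s^5 = 4.17×10⁻³⁵
s = 1.33×10⁻⁷ mol L⁻¹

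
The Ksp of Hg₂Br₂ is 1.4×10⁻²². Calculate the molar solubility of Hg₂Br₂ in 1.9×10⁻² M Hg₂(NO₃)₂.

4.3×10⁻¹¹ M

Hg₂Br₂(s) ⇌ Hg₂²⁺(aq) + 2 Br⁻(aq)
With Hg₂²⁺ already at 1.9×10⁻² M and s small, take [Hg₂²⁺] ≈ 1.9×10⁻² M and [Br⁻] = 2s.
Ksp = [Hg₂²⁺][Br⁻]^2 = (1.9×10⁻²)(2s)^2
(2s)^2 = 1.4×10⁻²² / (1.9×10⁻²) = 7.4×10⁻²¹
s = 4.3×10⁻¹¹ M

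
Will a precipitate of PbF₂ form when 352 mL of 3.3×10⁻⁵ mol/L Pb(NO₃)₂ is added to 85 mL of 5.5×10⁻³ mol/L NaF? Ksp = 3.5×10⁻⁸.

No

The combined volume is 437 mL.
[Pb²⁺] = (3.3×10⁻⁵)(352)/437 = 2.7×10⁻⁵ mol/L
[F⁻] = (5.5×10⁻³)(85)/437 = 1.1×10⁻³ mol/L
Q = [Pb²⁺][F⁻]^2 = 3.0×10⁻¹¹
Q < Ksp (3.0×10⁻¹¹ vs 3.5×10⁻⁸); the solution remains unsaturated and no precipitate forms.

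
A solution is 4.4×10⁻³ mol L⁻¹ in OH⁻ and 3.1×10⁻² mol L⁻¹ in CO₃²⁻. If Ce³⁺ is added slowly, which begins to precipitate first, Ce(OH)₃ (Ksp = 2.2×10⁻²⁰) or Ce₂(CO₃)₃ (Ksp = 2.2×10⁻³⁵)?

Ce₂(CO₃)₃

Precipitation begins when Q = Ksp.
For Ce(OH)₃: [Ce³⁺] = (Ksp/[OH⁻]^3) = 2.6×10⁻¹³ mol L⁻¹
For Ce₂(CO₃)₃: [Ce³⁺] = (Ksp/[CO₃²⁻]^3)^(1/2) = 8.6×10⁻¹⁶ mol L⁻¹
Since Ce₂(CO₃)₃ needs less Ce³⁺ to reach saturation, it precipitates first.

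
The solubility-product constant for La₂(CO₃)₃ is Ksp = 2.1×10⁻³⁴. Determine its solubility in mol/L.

7.2×10⁻⁸ M

La₂(CO₃)₃(s) ⇌ 2 La³⁺(aq) + 3 CO₃²⁻(aq)
For each mole of La₂(CO₃)₃ that dissolves per liter, [La³⁺] = 2s and [CO₃²⁻] = 3s; let s denote this solubility.
Ksp = [La³⁺]^2[CO₃²⁻]^3 = (2s)^2 · (3s)^3 = 108s^5
108s^5 = 2.1×10⁻³⁴  ⇒  s^5 = 1.9×10⁻³⁶
s = 7.2×10⁻⁸ mol L⁻¹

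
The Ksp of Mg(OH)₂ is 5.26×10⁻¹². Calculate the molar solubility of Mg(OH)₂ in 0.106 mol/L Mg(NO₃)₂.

Mg(OH)₂(s) ⇌ Mg²⁺(aq) + 2 OH⁻(aq)
With Mg²⁺ already at 0.106 mol/L and s small, take [Mg²⁺] ≈ 0.106 mol/L and [OH⁻] = 2s.
Ksp = [Mg²⁺][OH⁻]^2 = (0.106)(2s)^2
(2s)^2 = 5.26×10⁻¹² / (0.106) = 4.96×10⁻¹¹
s = 3.52×10⁻⁶ mol/L

3.52×10⁻⁶ M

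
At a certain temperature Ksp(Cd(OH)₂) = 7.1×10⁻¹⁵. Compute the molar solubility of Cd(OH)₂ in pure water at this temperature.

Cd(OH)₂(s) ⇌ Cd²⁺(aq) + 2 OH⁻(aq)
Let s be the molar solubility. Then [Cd²⁺] = s and [OH⁻] = 2s.
Ksp = [Cd²⁺][OH⁻]^2 = s · (2s)^2 = 4s^3
4s^3 = 7.1×10⁻¹⁵  ⇒  s^3 = 1.8×10⁻¹⁵
s = 1.2×10⁻⁵ M

1.2×10⁻⁵ M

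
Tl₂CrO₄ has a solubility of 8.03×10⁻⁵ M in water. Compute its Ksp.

Tl₂CrO₄(s) ⇌ 2 Tl⁺(aq) + CrO₄²⁻(aq)
Let s be the molar solubility. Then [Tl⁺] = 2s and [CrO₄²⁻] = s.
Ksp = [Tl⁺]^2[CrO₄²⁻] = (2s)^2 · s = 4s^3
Ksp = 4 × (8.03×10⁻⁵)^3 = 2.07×10⁻¹²

Ksp = 2.07×10⁻¹²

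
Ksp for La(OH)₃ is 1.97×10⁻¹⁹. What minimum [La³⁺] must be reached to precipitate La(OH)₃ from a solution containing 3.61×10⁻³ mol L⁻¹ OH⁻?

4.19×10⁻¹² M

Each salt precipitates once Q = Ksp for that salt.
La(OH)₃(s) ⇌ La³⁺(aq) + 3 OH⁻(aq)
Ksp = [La³⁺][OH⁻]^3 = [La³⁺](3.61×10⁻³)^3
[La³⁺] = 1.97×10⁻¹⁹ / (3.61×10⁻³)^3 = 4.19×10⁻¹²
[La³⁺] = 4.19×10⁻¹² mol L⁻¹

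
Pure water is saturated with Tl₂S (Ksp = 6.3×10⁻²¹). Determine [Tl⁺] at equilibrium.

Tl₂S(s) ⇌ 2 Tl⁺(aq) + S²⁻(aq)
If s mol/L of Tl₂S dissolves, [Tl⁺] = 2s and [S²⁻] = s.
Ksp = [Tl⁺]^2[S²⁻] = (2s)^2 · s = 4s^3 = 6.3×10⁻²¹
s = 1.2×10⁻⁷ mol L⁻¹
[Tl⁺] = 2s = 2.3×10⁻⁷ mol L⁻¹

2.3×10⁻⁷ M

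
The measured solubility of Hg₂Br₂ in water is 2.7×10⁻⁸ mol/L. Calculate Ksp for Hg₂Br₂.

Ksp = 7.9×10⁻²³

Hg₂Br₂(s) ⇌ Hg₂²⁺(aq) + 2 Br⁻(aq)
Let s be the molar solubility. Then [Hg₂²⁺] = s and [Br⁻] = 2s.
Ksp = [Hg₂²⁺][Br⁻]^2 = s · (2s)^2 = 4s^3
Ksp = 4 × (2.7×10⁻⁸)^3 = 7.9×10⁻²³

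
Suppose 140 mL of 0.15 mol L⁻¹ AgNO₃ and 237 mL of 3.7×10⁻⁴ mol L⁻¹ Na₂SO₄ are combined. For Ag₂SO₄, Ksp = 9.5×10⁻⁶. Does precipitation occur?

Total volume after mixing = 140 + 237 = 377 mL.
[Ag⁺] = (0.15)(140)/377 = 5.6×10⁻² mol L⁻¹
[SO₄²⁻] = (3.7×10⁻⁴)(237)/377 = 2.3×10⁻⁴ mol L⁻¹
Q = [Ag⁺]^2[SO₄²⁻] = 7.2×10⁻⁷
Since Q (7.2×10⁻⁷) is less than Ksp (9.5×10⁻⁶), no Ag₂SO₄ precipitates.

No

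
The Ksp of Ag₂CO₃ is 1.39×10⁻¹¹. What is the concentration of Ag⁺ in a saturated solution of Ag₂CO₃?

Ag₂CO₃(s) ⇌ 2 Ag⁺(aq) + CO₃²⁻(aq)
If s mol/L of Ag₂CO₃ dissolves, [Ag⁺] = 2s and [CO₃²⁻] = s.
Ksp = [Ag⁺]^2[CO₃²⁻] = (2s)^2 · s = 4s^3 = 1.39×10⁻¹¹
s = 1.51×10⁻⁴ mol L⁻¹
[Ag⁺] = 2s = 3.03×10⁻⁴ mol L⁻¹

3.03×10⁻⁴ M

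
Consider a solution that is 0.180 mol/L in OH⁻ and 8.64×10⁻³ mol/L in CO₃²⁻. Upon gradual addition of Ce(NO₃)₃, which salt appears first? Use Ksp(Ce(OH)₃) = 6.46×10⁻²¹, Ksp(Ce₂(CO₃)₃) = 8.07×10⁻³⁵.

Precipitation begins when Q = Ksp.
For Ce(OH)₃: [Ce³⁺] = (Ksp/[OH⁻]^3) = 1.11×10⁻¹⁸ mol/L
For Ce₂(CO₃)₃: [Ce³⁺] = (Ksp/[CO₃²⁻]^3)^(1/2) = 1.12×10⁻¹⁴ mol/L
Since Ce(OH)₃ needs less Ce³⁺ to reach saturation, it precipitates first.

Ce(OH)₃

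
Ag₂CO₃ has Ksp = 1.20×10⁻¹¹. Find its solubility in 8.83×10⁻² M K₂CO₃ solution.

5.83×10⁻⁶ M

Ag₂CO₃(s) ⇌ 2 Ag⁺(aq) + CO₃²⁻(aq)
With CO₃²⁻ already at 8.83×10⁻² M and s small, take [CO₃²⁻] ≈ 8.83×10⁻² M and [Ag⁺] = 2s.
Ksp = [Ag⁺]^2[CO₃²⁻] = (2s)^2(8.83×10⁻²)
(2s)^2 = 1.20×10⁻¹¹ / (8.83×10⁻²) = 1.36×10⁻¹⁰
s = 5.83×10⁻⁶ M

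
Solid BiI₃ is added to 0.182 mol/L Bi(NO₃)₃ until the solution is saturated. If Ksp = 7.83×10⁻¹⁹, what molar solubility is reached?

BiI₃(s) ⇌ Bi³⁺(aq) + 3 I⁻(aq)
With Bi³⁺ already at 0.182 mol/L and s small, take [Bi³⁺] ≈ 0.182 mol/L and [I⁻] = 3s.
Ksp = [Bi³⁺][I⁻]^3 = (0.182)(3s)^3
(3s)^3 = 7.83×10⁻¹⁹ / (0.182) = 4.30×10⁻¹⁸
s = 5.42×10⁻⁷ mol/L

5.42×10⁻⁷ M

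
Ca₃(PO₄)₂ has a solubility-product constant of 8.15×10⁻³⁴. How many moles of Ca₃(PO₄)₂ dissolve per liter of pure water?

9.45×10⁻⁸ M

Ca₃(PO₄)₂(s) ⇌ 3 Ca²⁺(aq) + 2 PO₄³⁻(aq)
Let s be the molar solubility. Then [Ca²⁺] = 3s and [PO₄³⁻] = 2s.
Ksp = [Ca²⁺]^3[PO₄³⁻]^2 = (3s)^3 · (2s)^2 = 108s^5
108s^5 = 8.15×10⁻³⁴  ⇒  s^5 = 7.55×10⁻³⁶
s = 9.45×10⁻⁸ mol L⁻¹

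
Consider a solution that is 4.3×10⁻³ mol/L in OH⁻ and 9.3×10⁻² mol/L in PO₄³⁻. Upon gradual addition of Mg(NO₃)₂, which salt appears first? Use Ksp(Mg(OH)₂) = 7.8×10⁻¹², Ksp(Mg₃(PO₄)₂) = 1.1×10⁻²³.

Mg₃(PO₄)₂

Precipitation begins when Q = Ksp.
For Mg(OH)₂: [Mg²⁺] = (Ksp/[OH⁻]^2) = 4.2×10⁻⁷ mol/L
For Mg₃(PO₄)₂: [Mg²⁺] = (Ksp/[PO₄³⁻]^2)^(1/3) = 1.1×10⁻⁷ mol/L
The smaller threshold [Mg²⁺] is reached first, so Mg₃(PO₄)₂ precipitates first.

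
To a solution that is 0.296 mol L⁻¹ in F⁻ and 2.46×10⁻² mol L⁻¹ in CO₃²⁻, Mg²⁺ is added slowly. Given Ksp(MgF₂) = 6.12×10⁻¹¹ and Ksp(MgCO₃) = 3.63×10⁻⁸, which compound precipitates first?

The threshold for precipitation is Q = Ksp.
For MgF₂: [Mg²⁺] = (Ksp/[F⁻]^2) = 6.99×10⁻¹⁰ mol L⁻¹
For MgCO₃: [Mg²⁺] = (Ksp/[CO₃²⁻]) = 1.48×10⁻⁶ mol L⁻¹
Since MgF₂ needs less Mg²⁺ to reach saturation, it precipitates first.

MgF₂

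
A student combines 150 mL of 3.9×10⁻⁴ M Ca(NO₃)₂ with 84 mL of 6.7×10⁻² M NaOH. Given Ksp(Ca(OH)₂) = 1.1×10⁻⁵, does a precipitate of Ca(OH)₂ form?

After mixing, V = 150 mL + 84 mL = 234 mL.
[Ca²⁺] = (3.9×10⁻⁴)(150)/234 = 2.5×10⁻⁴ M
[OH⁻] = (6.7×10⁻²)(84)/234 = 2.4×10⁻² M
Q = [Ca²⁺][OH⁻]^2 = 1.4×10⁻⁷
Q < Ksp (1.4×10⁻⁷ vs 1.1×10⁻⁵); the solution remains unsaturated and no precipitate forms.

No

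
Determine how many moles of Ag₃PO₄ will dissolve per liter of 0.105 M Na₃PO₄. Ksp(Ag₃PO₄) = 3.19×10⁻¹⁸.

1.04×10⁻⁶ M

Ag₃PO₄(s) ⇌ 3 Ag⁺(aq) + PO₄³⁻(aq)
Let s be the solubility of Ag₃PO₄ here. The common ion gives [PO₄³⁻] ≈ 0.105 M, and [Ag⁺] = 3s.
Ksp = [Ag⁺]^3[PO₄³⁻] = (3s)^3(0.105)
(3s)^3 = 3.19×10⁻¹⁸ / (0.105) = 3.04×10⁻¹⁷
s = 1.04×10⁻⁶ M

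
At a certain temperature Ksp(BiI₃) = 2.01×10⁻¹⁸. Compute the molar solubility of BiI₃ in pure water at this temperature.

1.65×10⁻⁵ M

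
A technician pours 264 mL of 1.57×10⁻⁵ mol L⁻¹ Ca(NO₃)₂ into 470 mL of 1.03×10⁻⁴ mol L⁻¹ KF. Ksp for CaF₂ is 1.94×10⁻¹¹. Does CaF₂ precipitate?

No

The combined volume is 734 mL.
[Ca²⁺] = (1.57×10⁻⁵)(264)/734 = 5.65×10⁻⁶ mol L⁻¹
[F⁻] = (1.03×10⁻⁴)(470)/734 = 6.60×10⁻⁵ mol L⁻¹
Q = [Ca²⁺][F⁻]^2 = 2.46×10⁻¹⁴
Q < Ksp (2.46×10⁻¹⁴ vs 1.94×10⁻¹¹); the solution remains unsaturated and no precipitate forms.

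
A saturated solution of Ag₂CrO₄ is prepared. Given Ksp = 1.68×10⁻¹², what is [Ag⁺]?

1.50×10⁻⁴ M

Ag₂CrO₄(s) ⇌ 2 Ag⁺(aq) + CrO₄²⁻(aq)
Call the molar solubility s, so that [Ag⁺] = 2s and [CrO₄²⁻] = s.
Ksp = [Ag⁺]^2[CrO₄²⁻] = (2s)^2 · s = 4s^3 = 1.68×10⁻¹²
s = 7.49×10⁻⁵ mol/L
[Ag⁺] = 2s = 1.50×10⁻⁴ mol/L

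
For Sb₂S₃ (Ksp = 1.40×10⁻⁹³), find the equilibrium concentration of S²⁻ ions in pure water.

Sb₂S₃(s) ⇌ 2 Sb³⁺(aq) + 3 S²⁻(aq)
With molar solubility s: [Sb³⁺] = 2s, [S²⁻] = 3s.
Ksp = [Sb³⁺]^2[S²⁻]^3 = (2s)^2 · (3s)^3 = 108s^5 = 1.40×10⁻⁹³
s = 1.05×10⁻¹⁹ M
[S²⁻] = 3s = 3.16×10⁻¹⁹ M

3.16×10⁻¹⁹ M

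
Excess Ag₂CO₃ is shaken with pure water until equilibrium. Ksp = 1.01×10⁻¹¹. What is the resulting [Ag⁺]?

2.72×10⁻⁴ M

Ag₂CO₃(s) ⇌ 2 Ag⁺(aq) + CO₃²⁻(aq)
Let s be the molar solubility. Then [Ag⁺] = 2s and [CO₃²⁻] = s.
Ksp = [Ag⁺]^2[CO₃²⁻] = (2s)^2 · s = 4s^3 = 1.01×10⁻¹¹
s = 1.36×10⁻⁴ mol/L
[Ag⁺] = 2s = 2.72×10⁻⁴ mol/L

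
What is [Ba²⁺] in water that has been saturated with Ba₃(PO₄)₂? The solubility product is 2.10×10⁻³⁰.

Ba₃(PO₄)₂(s) ⇌ 3 Ba²⁺(aq) + 2 PO₄³⁻(aq)
If s mol/L of Ba₃(PO₄)₂ dissolves, [Ba²⁺] = 3s and [PO₄³⁻] = 2s.
Ksp = [Ba²⁺]^3[PO₄³⁻]^2 = (3s)^3 · (2s)^2 = 108s^5 = 2.10×10⁻³⁰
s = 4.55×10⁻⁷ M
[Ba²⁺] = 3s = 1.36×10⁻⁶ M

1.36×10⁻⁶ M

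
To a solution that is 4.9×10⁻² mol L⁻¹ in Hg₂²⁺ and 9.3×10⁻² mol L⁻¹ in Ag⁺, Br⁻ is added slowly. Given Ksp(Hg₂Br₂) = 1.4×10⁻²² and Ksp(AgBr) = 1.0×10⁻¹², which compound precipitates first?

AgBr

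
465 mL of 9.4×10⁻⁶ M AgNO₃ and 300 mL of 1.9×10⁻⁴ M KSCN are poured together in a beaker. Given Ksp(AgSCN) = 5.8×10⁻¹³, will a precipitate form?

Yes

After mixing, V = 465 mL + 300 mL = 765 mL.
[Ag⁺] = (9.4×10⁻⁶)(465)/765 = 5.7×10⁻⁶ M
[SCN⁻] = (1.9×10⁻⁴)(300)/765 = 7.5×10⁻⁵ M
Q = [Ag⁺][SCN⁻] = 4.3×10⁻¹⁰
Because Q > Ksp (4.3×10⁻¹⁰ vs 5.8×10⁻¹³), a precipitate of AgSCN forms.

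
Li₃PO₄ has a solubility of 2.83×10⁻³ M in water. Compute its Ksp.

Li₃PO₄(s) ⇌ 3 Li⁺(aq) + PO₄³⁻(aq)
Call the molar solubility s, so that [Li⁺] = 3s and [PO₄³⁻] = s.
Ksp = [Li⁺]^3[PO₄³⁻] = (3s)^3 · s = 27s^4
Ksp = 27 × (2.83×10⁻³)^4 = 1.73×10⁻⁹

Ksp = 1.73×10⁻⁹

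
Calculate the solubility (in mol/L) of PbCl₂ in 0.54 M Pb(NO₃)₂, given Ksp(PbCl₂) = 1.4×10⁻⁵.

PbCl₂(s) ⇌ Pb²⁺(aq) + 2 Cl⁻(aq)
With Pb²⁺ already at 0.54 M and s small, take [Pb²⁺] ≈ 0.54 M and [Cl⁻] = 2s.
Ksp = [Pb²⁺][Cl⁻]^2 = (0.54)(2s)^2
(2s)^2 = 1.4×10⁻⁵ / (0.54) = 2.6×10⁻⁵
s = 2.5×10⁻³ M

2.5×10⁻³ M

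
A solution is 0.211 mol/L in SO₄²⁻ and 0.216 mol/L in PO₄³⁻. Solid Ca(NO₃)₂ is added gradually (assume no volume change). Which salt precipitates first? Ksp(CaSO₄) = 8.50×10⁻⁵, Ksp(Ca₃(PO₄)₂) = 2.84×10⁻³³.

A salt starts to precipitate once the ion product Q reaches its Ksp.
For CaSO₄: [Ca²⁺] = (Ksp/[SO₄²⁻]) = 4.03×10⁻⁴ mol/L
For Ca₃(PO₄)₂: [Ca²⁺] = (Ksp/[PO₄³⁻]^2)^(1/3) = 3.93×10⁻¹¹ mol/L
The smaller threshold [Ca²⁺] is reached first, so Ca₃(PO₄)₂ precipitates first.

Ca₃(PO₄)₂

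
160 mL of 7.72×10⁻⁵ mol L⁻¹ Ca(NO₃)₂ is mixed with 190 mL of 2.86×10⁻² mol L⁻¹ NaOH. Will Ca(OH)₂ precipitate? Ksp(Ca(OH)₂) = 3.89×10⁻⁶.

No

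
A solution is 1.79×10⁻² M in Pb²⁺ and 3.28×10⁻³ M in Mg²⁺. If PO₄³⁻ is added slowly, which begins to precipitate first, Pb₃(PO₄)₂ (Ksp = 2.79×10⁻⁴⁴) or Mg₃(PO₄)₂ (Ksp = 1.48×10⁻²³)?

The threshold for precipitation is Q = Ksp.
For Pb₃(PO₄)₂: [PO₄³⁻] = (Ksp/[Pb²⁺]^3)^(1/2) = 6.97×10⁻²⁰ M
For Mg₃(PO₄)₂: [PO₄³⁻] = (Ksp/[Mg²⁺]^3)^(1/2) = 2.05×10⁻⁸ M
The smaller threshold [PO₄³⁻] is reached first, so Pb₃(PO₄)₂ precipitates first.

Pb₃(PO₄)₂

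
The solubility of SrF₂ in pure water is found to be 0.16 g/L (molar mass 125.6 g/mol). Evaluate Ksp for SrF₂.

s = (0.16 g L⁻¹)/(125.6 g mol⁻¹) = 1.274×10⁻³ M
SrF₂(s) ⇌ Sr²⁺(aq) + 2 F⁻(aq)
Call the molar solubility s, so that [Sr²⁺] = s and [F⁻] = 2s.
Ksp = [Sr²⁺][F⁻]^2 = s · (2s)^2 = 4s^3
Ksp = 4 × (1.274×10⁻³)^3 = 8.3×10⁻⁹

Ksp = 8.3×10⁻⁹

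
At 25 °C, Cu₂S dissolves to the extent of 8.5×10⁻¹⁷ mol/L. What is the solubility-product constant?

Cu₂S(s) ⇌ 2 Cu⁺(aq) + S²⁻(aq)
For each mole of Cu₂S that dissolves per liter, [Cu⁺] = 2s and [S²⁻] = s; let s denote this solubility.
Ksp = [Cu⁺]^2[S²⁻] = (2s)^2 · s = 4s^3
Ksp = 4 × (8.5×10⁻¹⁷)^3 = 2.5×10⁻⁴⁸

Ksp = 2.5×10⁻⁴⁸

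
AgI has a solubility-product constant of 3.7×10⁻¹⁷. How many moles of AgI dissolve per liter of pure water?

AgI(s) ⇌ Ag⁺(aq) + I⁻(aq)
For each mole of AgI that dissolves per liter, [Ag⁺] = s and [I⁻] = s; let s denote this solubility.
Ksp = [Ag⁺][I⁻] = s · s = s^2
s^2 = 3.7×10⁻¹⁷
Taking the 2nd root, s = 6.1×10⁻⁹ mol L⁻¹.

6.1×10⁻⁹ M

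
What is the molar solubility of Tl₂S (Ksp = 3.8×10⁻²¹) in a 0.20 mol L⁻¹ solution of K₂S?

Tl₂S(s) ⇌ 2 Tl⁺(aq) + S²⁻(aq)
With S²⁻ already at 0.20 mol L⁻¹ and s small, take [S²⁻] ≈ 0.20 mol L⁻¹ and [Tl⁺] = 2s.
Ksp = [Tl⁺]^2[S²⁻] = (2s)^2(0.20)
(2s)^2 = 3.8×10⁻²¹ / (0.20) = 1.9×10⁻²⁰
s = 6.9×10⁻¹¹ mol L⁻¹

6.9×10⁻¹¹ M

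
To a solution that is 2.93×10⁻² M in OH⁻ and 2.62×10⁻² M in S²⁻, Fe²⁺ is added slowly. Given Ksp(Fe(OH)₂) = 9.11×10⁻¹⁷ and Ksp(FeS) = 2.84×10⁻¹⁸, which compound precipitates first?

FeS

Precipitation of each salt begins when its ion product equals Ksp.
For Fe(OH)₂: [Fe²⁺] = (Ksp/[OH⁻]^2) = 1.06×10⁻¹³ M
For FeS: [Fe²⁺] = (Ksp/[S²⁻]) = 1.08×10⁻¹⁶ M
Since FeS needs less Fe²⁺ to reach saturation, it precipitates first.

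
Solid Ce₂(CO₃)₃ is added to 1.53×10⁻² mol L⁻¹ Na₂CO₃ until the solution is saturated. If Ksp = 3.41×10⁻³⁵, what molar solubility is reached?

Ce₂(CO₃)₃(s) ⇌ 2 Ce³⁺(aq) + 3 CO₃²⁻(aq)
Let s be the solubility of Ce₂(CO₃)₃ here. The common ion gives [CO₃²⁻] ≈ 1.53×10⁻² mol L⁻¹, and [Ce³⁺] = 2s.
Ksp = [Ce³⁺]^2[CO₃²⁻]^3 = (2s)^2(1.53×10⁻²)^3
(2s)^2 = 3.41×10⁻³⁵ / (1.53×10⁻²)^3 = 9.52×10⁻³⁰
s = 1.54×10⁻¹⁵ mol L⁻¹

1.54×10⁻¹⁵ M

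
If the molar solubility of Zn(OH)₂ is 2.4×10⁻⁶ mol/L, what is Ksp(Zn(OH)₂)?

Ksp = 5.5×10⁻¹⁷

Zn(OH)₂(s) ⇌ Zn²⁺(aq) + 2 OH⁻(aq)
For each mole of Zn(OH)₂ that dissolves per liter, [Zn²⁺] = s and [OH⁻] = 2s; let s denote this solubility.
Ksp = [Zn²⁺][OH⁻]^2 = s · (2s)^2 = 4s^3
Ksp = 4 × (2.4×10⁻⁶)^3 = 5.5×10⁻¹⁷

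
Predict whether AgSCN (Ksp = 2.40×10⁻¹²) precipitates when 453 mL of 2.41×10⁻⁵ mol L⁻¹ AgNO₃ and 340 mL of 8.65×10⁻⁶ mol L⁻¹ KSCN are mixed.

After mixing, V = 453 mL + 340 mL = 793 mL.
[Ag⁺] = (2.41×10⁻⁵)(453)/793 = 1.38×10⁻⁵ mol L⁻¹
[SCN⁻] = (8.65×10⁻⁶)(340)/793 = 3.71×10⁻⁶ mol L⁻¹
Q = [Ag⁺][SCN⁻] = 5.11×10⁻¹¹
Q = 5.11×10⁻¹¹ > Ksp = 2.40×10⁻¹², so the solution is supersaturated and AgSCN precipitates.

Yes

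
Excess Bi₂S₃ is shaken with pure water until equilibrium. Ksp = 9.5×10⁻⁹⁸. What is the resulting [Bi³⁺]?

3.1×10⁻²⁰ M

Bi₂S₃(s) ⇌ 2 Bi³⁺(aq) + 3 S²⁻(aq)
Let s be the molar solubility. Then [Bi³⁺] = 2s and [S²⁻] = 3s.
Ksp = [Bi³⁺]^2[S²⁻]^3 = (2s)^2 · (3s)^3 = 108s^5 = 9.5×10⁻⁹⁸
s = 1.5×10⁻²⁰ mol L⁻¹
[Bi³⁺] = 2s = 3.1×10⁻²⁰ mol L⁻¹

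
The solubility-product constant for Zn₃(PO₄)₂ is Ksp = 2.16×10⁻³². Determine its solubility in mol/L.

Zn₃(PO₄)₂(s) ⇌ 3 Zn²⁺(aq) + 2 PO₄³⁻(aq)
Call the molar solubility s, so that [Zn²⁺] = 3s and [PO₄³⁻] = 2s.
Ksp = [Zn²⁺]^3[PO₄³⁻]^2 = (3s)^3 · (2s)^2 = 108s^5
108s^5 = 2.16×10⁻³²  ⇒  s^5 = 2.00×10⁻³⁴
s = (2.00×10⁻³⁴)^(1/5) = 1.82×10⁻⁷ mol L⁻¹

1.82×10⁻⁷ M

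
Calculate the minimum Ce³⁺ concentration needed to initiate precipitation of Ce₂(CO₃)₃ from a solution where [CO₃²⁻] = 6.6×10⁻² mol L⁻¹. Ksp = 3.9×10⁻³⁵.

3.7×10⁻¹⁶ M

The threshold for precipitation is Q = Ksp.
Ce₂(CO₃)₃(s) ⇌ 2 Ce³⁺(aq) + 3 CO₃²⁻(aq)
Ksp = [Ce³⁺]^2[CO₃²⁻]^3 = [Ce³⁺]^2(6.6×10⁻²)^3
[Ce³⁺]^2 = 3.9×10⁻³⁵ / (6.6×10⁻²)^3 = 1.4×10⁻³¹
[Ce³⁺] = 3.7×10⁻¹⁶ mol L⁻¹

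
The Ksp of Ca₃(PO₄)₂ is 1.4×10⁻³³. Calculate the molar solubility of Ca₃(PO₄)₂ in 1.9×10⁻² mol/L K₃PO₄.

5.2×10⁻¹¹ M

Ca₃(PO₄)₂(s) ⇌ 3 Ca²⁺(aq) + 2 PO₄³⁻(aq)
With PO₄³⁻ already at 1.9×10⁻² mol/L and s small, take [PO₄³⁻] ≈ 1.9×10⁻² mol/L and [Ca²⁺] = 3s.
Ksp = [Ca²⁺]^3[PO₄³⁻]^2 = (3s)^3(1.9×10⁻²)^2
(3s)^3 = 1.4×10⁻³³ / (1.9×10⁻²)^2 = 3.9×10⁻³⁰
s = 5.2×10⁻¹¹ mol/L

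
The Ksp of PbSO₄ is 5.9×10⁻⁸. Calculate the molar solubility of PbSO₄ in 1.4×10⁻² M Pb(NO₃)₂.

4.2×10⁻⁶ M

PbSO₄(s) ⇌ Pb²⁺(aq) + SO₄²⁻(aq)
The solution already contains Pb²⁺ at 1.4×10⁻² M. Let s be the molar solubility of PbSO₄.
[Pb²⁺] ≈ 1.4×10⁻² M (common ion dominates); [SO₄²⁻] = s.
Ksp = [Pb²⁺][SO₄²⁻] = (1.4×10⁻²)s
s = 5.9×10⁻⁸ / (1.4×10⁻²) = 4.2×10⁻⁶
s = 4.2×10⁻⁶ M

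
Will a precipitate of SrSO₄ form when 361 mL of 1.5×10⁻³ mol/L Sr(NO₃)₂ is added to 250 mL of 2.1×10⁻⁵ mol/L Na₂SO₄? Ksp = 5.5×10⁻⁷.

No

Total volume after mixing = 361 + 250 = 611 mL.
[Sr²⁺] = (1.5×10⁻³)(361)/611 = 8.9×10⁻⁴ mol/L
[SO₄²⁻] = (2.1×10⁻⁵)(250)/611 = 8.6×10⁻⁶ mol/L
Q = [Sr²⁺][SO₄²⁻] = 7.6×10⁻⁹
Since Q (7.6×10⁻⁹) is less than Ksp (5.5×10⁻⁷), no SrSO₄ precipitates.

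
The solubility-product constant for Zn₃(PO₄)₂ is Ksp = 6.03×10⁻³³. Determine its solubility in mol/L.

1.41×10⁻⁷ M

Zn₃(PO₄)₂(s) ⇌ 3 Zn²⁺(aq) + 2 PO₄³⁻(aq)
For each mole of Zn₃(PO₄)₂ that dissolves per liter, [Zn²⁺] = 3s and [PO₄³⁻] = 2s; let s denote this solubility.
Ksp = [Zn²⁺]^3[PO₄³⁻]^2 = (3s)^3 · (2s)^2 = 108s^5
108s^5 = 6.03×10⁻³³  ⇒  s^5 = 5.58×10⁻³⁵
Taking the 5th root, s = 1.41×10⁻⁷ M.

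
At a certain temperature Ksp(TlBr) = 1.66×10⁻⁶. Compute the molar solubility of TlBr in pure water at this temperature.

TlBr(s) ⇌ Tl⁺(aq) + Br⁻(aq)
Let s be the molar solubility. Then [Tl⁺] = s and [Br⁻] = s.
Ksp = [Tl⁺][Br⁻] = s · s = s^2
s^2 = 1.66×10⁻⁶
Taking the 2nd root, s = 1.29×10⁻³ mol L⁻¹.

1.29×10⁻³ M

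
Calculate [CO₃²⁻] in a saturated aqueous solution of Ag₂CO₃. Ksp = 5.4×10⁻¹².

Ag₂CO₃(s) ⇌ 2 Ag⁺(aq) + CO₃²⁻(aq)
Let s be the molar solubility. Then [Ag⁺] = 2s and [CO₃²⁻] = s.
Ksp = [Ag⁺]^2[CO₃²⁻] = (2s)^2 · s = 4s^3 = 5.4×10⁻¹²
s = 1.1×10⁻⁴ M
[CO₃²⁻] = s = 1.1×10⁻⁴ M

1.1×10⁻⁴ M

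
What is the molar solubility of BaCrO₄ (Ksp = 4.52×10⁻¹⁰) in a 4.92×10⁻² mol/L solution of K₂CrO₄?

9.19×10⁻⁹ M

BaCrO₄(s) ⇌ Ba²⁺(aq) + CrO₄²⁻(aq)
The solution already contains CrO₄²⁻ at 4.92×10⁻² mol/L. Let s be the molar solubility of BaCrO₄.
[CrO₄²⁻] ≈ 4.92×10⁻² mol/L (common ion dominates); [Ba²⁺] = s.
Ksp = [Ba²⁺][CrO₄²⁻] = s(4.92×10⁻²)
s = 4.52×10⁻¹⁰ / (4.92×10⁻²) = 9.19×10⁻⁹
s = 9.19×10⁻⁹ mol/L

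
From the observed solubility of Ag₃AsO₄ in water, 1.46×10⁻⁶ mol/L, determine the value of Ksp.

Ag₃AsO₄(s) ⇌ 3 Ag⁺(aq) + AsO₄³⁻(aq)
Let s be the molar solubility. Then [Ag⁺] = 3s and [AsO₄³⁻] = s.
Ksp = [Ag⁺]^3[AsO₄³⁻] = (3s)^3 · s = 27s^4
Ksp = 27 × (1.46×10⁻⁶)^4 = 1.23×10⁻²²

Ksp = 1.23×10⁻²²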